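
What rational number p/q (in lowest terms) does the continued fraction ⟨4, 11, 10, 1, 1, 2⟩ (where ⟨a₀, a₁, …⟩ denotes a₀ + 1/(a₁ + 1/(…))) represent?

2405/588

Start with 2.
1 + 1/(2/1) = 1 + 1/2 = 3/2
1 + 1/(3/2) = 1 + 2/3 = 5/3
10 + 1/(5/3) = 10 + 3/5 = 53/5
11 + 1/(53/5) = 11 + 5/53 = 588/53
4 + 1/(588/53) = 4 + 53/588 = 2405/588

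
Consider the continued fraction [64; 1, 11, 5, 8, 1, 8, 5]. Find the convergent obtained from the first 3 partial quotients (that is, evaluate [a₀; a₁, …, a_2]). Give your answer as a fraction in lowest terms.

Starting at the tail and folding back:
Start with 11.
1 + 1/(11/1) = 1 + 1/11 = 12/11
64 + 1/(12/11) = 64 + 11/12 = 779/12

779/12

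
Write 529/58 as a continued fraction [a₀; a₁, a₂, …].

[9; 8, 3, 2]

529 = 9·58 + 7, so a_0 = 9
58 = 8·7 + 2, so a_1 = 8
7 = 3·2 + 1, so a_2 = 3
2 = 2·1 + 0, so a_3 = 2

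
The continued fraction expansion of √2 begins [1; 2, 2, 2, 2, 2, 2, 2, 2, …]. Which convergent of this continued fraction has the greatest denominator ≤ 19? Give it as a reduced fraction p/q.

a_0 = 1: 1/1  (≤ bound)
a_1 = 2: 3/2  (≤ bound)
a_2 = 2: 7/5  (≤ bound)
a_3 = 2: 17/12  (≤ bound)
a_4 = 2: 41/29  (> 19, stop)

17/12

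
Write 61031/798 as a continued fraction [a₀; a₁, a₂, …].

61031 = 76·798 + 383, so a_0 = 76
798 = 2·383 + 32, so a_1 = 2
383 = 11·32 + 31, so a_2 = 11
32 = 1·31 + 1, so a_3 = 1
31 = 31·1 + 0, so a_4 = 31

[76; 2, 11, 1, 31]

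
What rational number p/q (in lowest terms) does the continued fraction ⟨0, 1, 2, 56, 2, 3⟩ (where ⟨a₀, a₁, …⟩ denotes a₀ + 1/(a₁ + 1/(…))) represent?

797/1192

a_0 = 0: 0/1
a_1 = 1: 1/1
a_2 = 2: 2/3
a_3 = 56: 113/169
a_4 = 2: 228/341
a_5 = 3: 797/1192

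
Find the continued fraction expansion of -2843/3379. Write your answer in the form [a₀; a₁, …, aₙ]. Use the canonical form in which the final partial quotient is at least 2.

Apply division with remainder until the remainder is 0:
-2843 = -1·3379 + 536, so a_0 = -1
3379 = 6·536 + 163, so a_1 = 6
536 = 3·163 + 47, so a_2 = 3
163 = 3·47 + 22, so a_3 = 3
47 = 2·22 + 3, so a_4 = 2
22 = 7·3 + 1, so a_5 = 7
3 = 3·1 + 0, so a_6 = 3

[-1; 6, 3, 3, 2, 7, 3]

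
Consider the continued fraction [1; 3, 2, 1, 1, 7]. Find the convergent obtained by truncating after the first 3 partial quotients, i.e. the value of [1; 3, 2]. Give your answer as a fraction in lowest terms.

Starting at the tail and folding back:
Start with 2.
3 + 1/(2/1) = 3 + 1/2 = 7/2
1 + 1/(7/2) = 1 + 2/7 = 9/7

9/7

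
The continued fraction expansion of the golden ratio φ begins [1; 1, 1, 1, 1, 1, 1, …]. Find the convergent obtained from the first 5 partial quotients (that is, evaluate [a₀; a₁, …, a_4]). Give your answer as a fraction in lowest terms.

8/5

Compute successive convergents:
a_0 = 1: 1/1
a_1 = 1: 2/1
a_2 = 1: 3/2
a_3 = 1: 5/3
a_4 = 1: 8/5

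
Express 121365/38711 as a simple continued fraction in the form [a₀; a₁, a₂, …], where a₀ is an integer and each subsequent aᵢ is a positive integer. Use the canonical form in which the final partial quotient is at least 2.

121365 ÷ 38711 → quotient 3, remainder 5232
38711 ÷ 5232 → quotient 7, remainder 2087
5232 ÷ 2087 → quotient 2, remainder 1058
2087 ÷ 1058 → quotient 1, remainder 1029
1058 ÷ 1029 → quotient 1, remainder 29
1029 ÷ 29 → quotient 35, remainder 14
29 ÷ 14 → quotient 2, remainder 1
14 ÷ 1 → quotient 14, remainder 0

[3; 7, 2, 1, 1, 35, 2, 14]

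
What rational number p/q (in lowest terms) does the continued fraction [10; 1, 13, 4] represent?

Compute successive convergents:
a_0 = 10: 10/1
a_1 = 1: 11/1
a_2 = 13: 153/14
a_3 = 4: 623/57

623/57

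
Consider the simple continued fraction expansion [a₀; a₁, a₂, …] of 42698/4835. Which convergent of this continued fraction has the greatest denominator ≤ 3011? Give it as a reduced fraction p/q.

a_0 = 8: 8/1  (≤ bound)
a_1 = 1: 9/1  (≤ bound)
a_2 = 4: 44/5  (≤ bound)
a_3 = 1: 53/6  (≤ bound)
a_4 = 11: 627/71  (≤ bound)
a_5 = 5: 3188/361  (≤ bound)
a_6 = 6: 19755/2237  (≤ bound)
a_7 = 2: 42698/4835  (> 3011, stop)

19755/2237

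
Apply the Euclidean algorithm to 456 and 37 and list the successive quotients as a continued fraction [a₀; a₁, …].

456 ÷ 37 → quotient 12, remainder 12
37 ÷ 12 → quotient 3, remainder 1
12 ÷ 1 → quotient 12, remainder 0

[12; 3, 12]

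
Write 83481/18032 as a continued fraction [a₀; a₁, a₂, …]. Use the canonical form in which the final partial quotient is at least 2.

Run the Euclidean algorithm, recording each quotient:
⌊83481/18032⌋ = 4, remainder 11353
⌊18032/11353⌋ = 1, remainder 6679
⌊11353/6679⌋ = 1, remainder 4674
⌊6679/4674⌋ = 1, remainder 2005
⌊4674/2005⌋ = 2, remainder 664
⌊2005/664⌋ = 3, remainder 13
⌊664/13⌋ = 51, remainder 1
⌊13/1⌋ = 13, remainder 0

[4; 1, 1, 1, 2, 3, 51, 13]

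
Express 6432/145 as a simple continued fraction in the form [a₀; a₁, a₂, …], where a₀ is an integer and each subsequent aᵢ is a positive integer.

6432 = 44·145 + 52, so a_0 = 44
145 = 2·52 + 41, so a_1 = 2
52 = 1·41 + 11, so a_2 = 1
41 = 3·11 + 8, so a_3 = 3
11 = 1·8 + 3, so a_4 = 1
8 = 2·3 + 2, so a_5 = 2
3 = 1·2 + 1, so a_6 = 1
2 = 2·1 + 0, so a_7 = 2

[44; 2, 1, 3, 1, 2, 1, 2]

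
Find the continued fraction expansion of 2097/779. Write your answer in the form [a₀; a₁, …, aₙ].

Apply division with remainder until the remainder is 0:
2097 ÷ 779 → quotient 2, remainder 539
779 ÷ 539 → quotient 1, remainder 240
539 ÷ 240 → quotient 2, remainder 59
240 ÷ 59 → quotient 4, remainder 4
59 ÷ 4 → quotient 14, remainder 3
4 ÷ 3 → quotient 1, remainder 1
3 ÷ 1 → quotient 3, remainder 0

[2; 1, 2, 4, 14, 1, 3]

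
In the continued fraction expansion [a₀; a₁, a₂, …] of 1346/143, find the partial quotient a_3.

Run the Euclidean algorithm, recording each quotient:
1346 ÷ 143 → quotient 9, remainder 59
143 ÷ 59 → quotient 2, remainder 25
59 ÷ 25 → quotient 2, remainder 9
25 ÷ 9 → quotient 2, remainder 7

2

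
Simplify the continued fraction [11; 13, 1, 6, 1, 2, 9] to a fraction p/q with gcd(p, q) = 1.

33017/2982

a_0 = 11: 11/1
a_1 = 13: 144/13
a_2 = 1: 155/14
a_3 = 6: 1074/97
a_4 = 1: 1229/111
a_5 = 2: 3532/319
a_6 = 9: 33017/2982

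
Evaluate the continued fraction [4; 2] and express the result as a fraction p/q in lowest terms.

Start with 2.
4 + 1/(2/1) = 4 + 1/2 = 9/2

9/2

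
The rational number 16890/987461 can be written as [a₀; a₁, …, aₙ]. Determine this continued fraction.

[0; 58, 2, 6, 2, 26, 1, 21]

⌊16890/987461⌋ = 0, remainder 16890
⌊987461/16890⌋ = 58, remainder 7841
⌊16890/7841⌋ = 2, remainder 1208
⌊7841/1208⌋ = 6, remainder 593
⌊1208/593⌋ = 2, remainder 22
⌊593/22⌋ = 26, remainder 21
⌊22/21⌋ = 1, remainder 1
⌊21/1⌋ = 21, remainder 0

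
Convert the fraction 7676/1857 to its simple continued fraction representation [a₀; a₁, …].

⌊7676/1857⌋ = 4, remainder 248
⌊1857/248⌋ = 7, remainder 121
⌊248/121⌋ = 2, remainder 6
⌊121/6⌋ = 20, remainder 1
⌊6/1⌋ = 6, remainder 0

[4; 7, 2, 20, 6]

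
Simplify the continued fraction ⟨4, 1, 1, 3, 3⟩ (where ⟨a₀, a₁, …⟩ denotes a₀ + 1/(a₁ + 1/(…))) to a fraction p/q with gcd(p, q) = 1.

a_0 = 4: 4/1
a_1 = 1: 5/1
a_2 = 1: 9/2
a_3 = 3: 32/7
a_4 = 3: 105/23

105/23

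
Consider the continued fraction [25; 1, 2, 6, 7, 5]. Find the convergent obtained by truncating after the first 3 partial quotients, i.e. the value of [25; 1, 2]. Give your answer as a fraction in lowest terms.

77/3

Starting at the tail and folding back:
Start with 2.
1 + 1/(2/1) = 1 + 1/2 = 3/2
25 + 1/(3/2) = 25 + 2/3 = 77/3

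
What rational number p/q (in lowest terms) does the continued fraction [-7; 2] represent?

-13/2

Build up convergents one term at a time:
a_0 = -7: -7/1
a_1 = 2: -13/2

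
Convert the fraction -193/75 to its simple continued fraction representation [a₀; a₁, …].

[-3; 2, 2, 1, 10]

⌊-193/75⌋ = -3, remainder 32
⌊75/32⌋ = 2, remainder 11
⌊32/11⌋ = 2, remainder 10
⌊11/10⌋ = 1, remainder 1
⌊10/1⌋ = 10, remainder 0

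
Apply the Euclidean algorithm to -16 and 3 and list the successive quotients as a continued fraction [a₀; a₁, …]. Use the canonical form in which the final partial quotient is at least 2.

-16 = -6·3 + 2, so a_0 = -6
3 = 1·2 + 1, so a_1 = 1
2 = 2·1 + 0, so a_2 = 2

[-6; 1, 2]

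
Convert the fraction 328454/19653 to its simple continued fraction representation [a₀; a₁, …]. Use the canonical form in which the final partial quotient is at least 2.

[16; 1, 2, 2, 12, 6, 5, 7]

Repeatedly divide and take the remainder:
328454 = 16·19653 + 14006, so a_0 = 16
19653 = 1·14006 + 5647, so a_1 = 1
14006 = 2·5647 + 2712, so a_2 = 2
5647 = 2·2712 + 223, so a_3 = 2
2712 = 12·223 + 36, so a_4 = 12
223 = 6·36 + 7, so a_5 = 6
36 = 5·7 + 1, so a_6 = 5
7 = 7·1 + 0, so a_7 = 7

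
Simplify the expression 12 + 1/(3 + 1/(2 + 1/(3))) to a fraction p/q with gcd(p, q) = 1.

295/24

Starting at the tail and folding back:
Start with 3.
2 + 1/(3/1) = 2 + 1/3 = 7/3
3 + 1/(7/3) = 3 + 3/7 = 24/7
12 + 1/(24/7) = 12 + 7/24 = 295/24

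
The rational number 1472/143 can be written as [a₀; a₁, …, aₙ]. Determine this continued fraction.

⌊1472/143⌋ = 10, remainder 42
⌊143/42⌋ = 3, remainder 17
⌊42/17⌋ = 2, remainder 8
⌊17/8⌋ = 2, remainder 1
⌊8/1⌋ = 8, remainder 0

[10; 3, 2, 2, 8]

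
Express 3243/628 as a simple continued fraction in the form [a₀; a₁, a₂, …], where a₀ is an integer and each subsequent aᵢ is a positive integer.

⌊3243/628⌋ = 5, remainder 103
⌊628/103⌋ = 6, remainder 10
⌊103/10⌋ = 10, remainder 3
⌊10/3⌋ = 3, remainder 1
⌊3/1⌋ = 3, remainder 0

[5; 6, 10, 3, 3]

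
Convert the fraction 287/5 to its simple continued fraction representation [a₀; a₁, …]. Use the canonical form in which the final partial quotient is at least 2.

[57; 2, 2]

Run the Euclidean algorithm, recording each quotient:
⌊287/5⌋ = 57, remainder 2
⌊5/2⌋ = 2, remainder 1
⌊2/1⌋ = 2, remainder 0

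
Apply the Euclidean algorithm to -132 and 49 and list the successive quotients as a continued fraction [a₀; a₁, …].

Repeatedly divide and take the remainder:
-132 ÷ 49 → quotient -3, remainder 15
49 ÷ 15 → quotient 3, remainder 4
15 ÷ 4 → quotient 3, remainder 3
4 ÷ 3 → quotient 1, remainder 1
3 ÷ 1 → quotient 3, remainder 0

[-3; 3, 3, 1, 3]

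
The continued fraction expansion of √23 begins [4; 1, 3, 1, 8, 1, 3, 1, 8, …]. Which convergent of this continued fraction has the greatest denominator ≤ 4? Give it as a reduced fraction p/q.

List convergents until the denominator exceeds the bound:
a_0 = 4: 4/1  (≤ bound)
a_1 = 1: 5/1  (≤ bound)
a_2 = 3: 19/4  (≤ bound)
a_3 = 1: 24/5  (> 4, stop)

19/4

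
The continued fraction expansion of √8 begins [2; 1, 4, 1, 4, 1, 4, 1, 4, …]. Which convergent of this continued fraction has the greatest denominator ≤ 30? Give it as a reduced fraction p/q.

List convergents until the denominator exceeds the bound:
a_0 = 2: 2/1  (≤ bound)
a_1 = 1: 3/1  (≤ bound)
a_2 = 4: 14/5  (≤ bound)
a_3 = 1: 17/6  (≤ bound)
a_4 = 4: 82/29  (≤ bound)
a_5 = 1: 99/35  (> 30, stop)

82/29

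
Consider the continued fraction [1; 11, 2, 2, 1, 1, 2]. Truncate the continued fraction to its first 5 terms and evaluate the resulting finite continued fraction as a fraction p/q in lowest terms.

Build up convergents one term at a time:
a_0 = 1: 1/1
a_1 = 11: 12/11
a_2 = 2: 25/23
a_3 = 2: 62/57
a_4 = 1: 87/80

87/80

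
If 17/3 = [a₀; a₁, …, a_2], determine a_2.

⌊17/3⌋ = 5, remainder 2
⌊3/2⌋ = 1, remainder 1
⌊2/1⌋ = 2, remainder 0

2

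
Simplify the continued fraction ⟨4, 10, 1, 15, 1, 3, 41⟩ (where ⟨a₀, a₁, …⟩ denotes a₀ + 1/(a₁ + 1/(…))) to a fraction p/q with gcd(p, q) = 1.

Compute successive convergents:
a_0 = 4: 4/1
a_1 = 10: 41/10
a_2 = 1: 45/11
a_3 = 15: 716/175
a_4 = 1: 761/186
a_5 = 3: 2999/733
a_6 = 41: 123720/30239

123720/30239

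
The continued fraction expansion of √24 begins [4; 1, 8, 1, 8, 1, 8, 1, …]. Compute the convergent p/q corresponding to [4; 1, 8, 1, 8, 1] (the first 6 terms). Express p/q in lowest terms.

Collapse the nested fraction from the inside out:
Start with 1.
8 + 1/(1/1) = 8 + 1/1 = 9/1
1 + 1/(9/1) = 1 + 1/9 = 10/9
8 + 1/(10/9) = 8 + 9/10 = 89/10
1 + 1/(89/10) = 1 + 10/89 = 99/89
4 + 1/(99/89) = 4 + 89/99 = 485/99

485/99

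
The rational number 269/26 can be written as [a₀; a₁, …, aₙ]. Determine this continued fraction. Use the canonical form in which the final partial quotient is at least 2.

[10; 2, 1, 8]

⌊269/26⌋ = 10, remainder 9
⌊26/9⌋ = 2, remainder 8
⌊9/8⌋ = 1, remainder 1
⌊8/1⌋ = 8, remainder 0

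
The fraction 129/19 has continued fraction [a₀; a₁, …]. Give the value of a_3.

Repeatedly divide and take the remainder:
⌊129/19⌋ = 6, remainder 15
⌊19/15⌋ = 1, remainder 4
⌊15/4⌋ = 3, remainder 3
⌊4/3⌋ = 1, remainder 1

1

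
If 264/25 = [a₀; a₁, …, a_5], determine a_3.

Repeatedly divide and take the remainder:
⌊264/25⌋ = 10, remainder 14
⌊25/14⌋ = 1, remainder 11
⌊14/11⌋ = 1, remainder 3
⌊11/3⌋ = 3, remainder 2

3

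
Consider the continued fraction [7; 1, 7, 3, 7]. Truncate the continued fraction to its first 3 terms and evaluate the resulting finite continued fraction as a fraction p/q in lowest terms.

63/8

Start with 7.
1 + 1/(7/1) = 1 + 1/7 = 8/7
7 + 1/(8/7) = 7 + 7/8 = 63/8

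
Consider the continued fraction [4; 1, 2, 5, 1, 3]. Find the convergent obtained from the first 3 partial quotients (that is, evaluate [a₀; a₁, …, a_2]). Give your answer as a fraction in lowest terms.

14/3

Start with 2.
1 + 1/(2/1) = 1 + 1/2 = 3/2
4 + 1/(3/2) = 4 + 2/3 = 14/3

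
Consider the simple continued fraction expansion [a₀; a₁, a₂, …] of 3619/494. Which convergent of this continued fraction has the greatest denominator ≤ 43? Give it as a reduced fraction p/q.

a_0 = 7: 7/1  (≤ bound)
a_1 = 3: 22/3  (≤ bound)
a_2 = 14: 315/43  (≤ bound)
a_3 = 1: 337/46  (> 43, stop)

315/43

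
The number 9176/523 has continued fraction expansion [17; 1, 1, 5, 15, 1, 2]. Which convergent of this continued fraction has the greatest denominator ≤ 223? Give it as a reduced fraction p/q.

a_0 = 17: 17/1  (≤ bound)
a_1 = 1: 18/1  (≤ bound)
a_2 = 1: 35/2  (≤ bound)
a_3 = 5: 193/11  (≤ bound)
a_4 = 15: 2930/167  (≤ bound)
a_5 = 1: 3123/178  (≤ bound)
a_6 = 2: 9176/523  (> 223, stop)

3123/178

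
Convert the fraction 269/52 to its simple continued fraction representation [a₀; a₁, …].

Repeatedly divide and take the remainder:
269 ÷ 52 → quotient 5, remainder 9
52 ÷ 9 → quotient 5, remainder 7
9 ÷ 7 → quotient 1, remainder 2
7 ÷ 2 → quotient 3, remainder 1
2 ÷ 1 → quotient 2, remainder 0

[5; 5, 1, 3, 2]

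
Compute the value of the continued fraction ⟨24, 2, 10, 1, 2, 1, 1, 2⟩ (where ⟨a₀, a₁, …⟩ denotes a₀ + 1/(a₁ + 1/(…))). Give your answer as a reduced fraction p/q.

Start with 2.
1 + 1/(2/1) = 1 + 1/2 = 3/2
1 + 1/(3/2) = 1 + 2/3 = 5/3
2 + 1/(5/3) = 2 + 3/5 = 13/5
1 + 1/(13/5) = 1 + 5/13 = 18/13
10 + 1/(18/13) = 10 + 13/18 = 193/18
2 + 1/(193/18) = 2 + 18/193 = 404/193
24 + 1/(404/193) = 24 + 193/404 = 9889/404

9889/404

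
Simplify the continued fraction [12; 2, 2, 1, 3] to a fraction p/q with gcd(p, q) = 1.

Start with 3.
1 + 1/(3/1) = 1 + 1/3 = 4/3
2 + 1/(4/3) = 2 + 3/4 = 11/4
2 + 1/(11/4) = 2 + 4/11 = 26/11
12 + 1/(26/11) = 12 + 11/26 = 323/26

323/26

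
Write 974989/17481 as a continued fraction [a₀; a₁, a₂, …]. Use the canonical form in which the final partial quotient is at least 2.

Repeatedly divide and take the remainder:
974989 = 55·17481 + 13534, so a_0 = 55
17481 = 1·13534 + 3947, so a_1 = 1
13534 = 3·3947 + 1693, so a_2 = 3
3947 = 2·1693 + 561, so a_3 = 2
1693 = 3·561 + 10, so a_4 = 3
561 = 56·10 + 1, so a_5 = 56
10 = 10·1 + 0, so a_6 = 10

[55; 1, 3, 2, 3, 56, 10]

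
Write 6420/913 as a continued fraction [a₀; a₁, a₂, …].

[7; 31, 2, 14]

Repeatedly divide and take the remainder:
6420 = 7·913 + 29, so a_0 = 7
913 = 31·29 + 14, so a_1 = 31
29 = 2·14 + 1, so a_2 = 2
14 = 14·1 + 0, so a_3 = 14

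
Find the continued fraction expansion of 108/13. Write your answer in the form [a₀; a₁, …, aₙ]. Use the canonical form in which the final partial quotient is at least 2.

[8; 3, 4]

⌊108/13⌋ = 8, remainder 4
⌊13/4⌋ = 3, remainder 1
⌊4/1⌋ = 4, remainder 0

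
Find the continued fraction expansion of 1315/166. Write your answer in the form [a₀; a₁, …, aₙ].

⌊1315/166⌋ = 7, remainder 153
⌊166/153⌋ = 1, remainder 13
⌊153/13⌋ = 11, remainder 10
⌊13/10⌋ = 1, remainder 3
⌊10/3⌋ = 3, remainder 1
⌊3/1⌋ = 3, remainder 0

[7; 1, 11, 1, 3, 3]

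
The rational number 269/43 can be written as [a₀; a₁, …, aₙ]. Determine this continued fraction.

[6; 3, 1, 10]

⌊269/43⌋ = 6, remainder 11
⌊43/11⌋ = 3, remainder 10
⌊11/10⌋ = 1, remainder 1
⌊10/1⌋ = 10, remainder 0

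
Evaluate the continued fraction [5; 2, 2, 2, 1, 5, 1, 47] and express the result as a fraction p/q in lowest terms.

29524/5455

Use the convergent recurrence hₖ = aₖ·hₖ₋₁ + hₖ₋₂ (and likewise for the denominators kₖ):
a_0 = 5: 5/1
a_1 = 2: 11/2
a_2 = 2: 27/5
a_3 = 2: 65/12
a_4 = 1: 92/17
a_5 = 5: 525/97
a_6 = 1: 617/114
a_7 = 47: 29524/5455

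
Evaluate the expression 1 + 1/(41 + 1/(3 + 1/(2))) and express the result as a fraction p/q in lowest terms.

Use the convergent recurrence hₖ = aₖ·hₖ₋₁ + hₖ₋₂ (and likewise for the denominators kₖ):
a_0 = 1: 1/1
a_1 = 41: 42/41
a_2 = 3: 127/124
a_3 = 2: 296/289

296/289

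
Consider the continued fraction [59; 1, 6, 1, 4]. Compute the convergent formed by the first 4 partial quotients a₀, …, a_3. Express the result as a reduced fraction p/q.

479/8

Start with 1.
6 + 1/(1/1) = 6 + 1/1 = 7/1
1 + 1/(7/1) = 1 + 1/7 = 8/7
59 + 1/(8/7) = 59 + 7/8 = 479/8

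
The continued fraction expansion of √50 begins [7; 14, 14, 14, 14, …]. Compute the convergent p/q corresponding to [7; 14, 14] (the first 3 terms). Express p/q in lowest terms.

1393/197

Build up convergents one term at a time:
a_0 = 7: 7/1
a_1 = 14: 99/14
a_2 = 14: 1393/197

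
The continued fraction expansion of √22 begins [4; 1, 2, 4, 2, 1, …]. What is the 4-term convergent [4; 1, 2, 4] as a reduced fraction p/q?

61/13

Build up convergents one term at a time:
a_0 = 4: 4/1
a_1 = 1: 5/1
a_2 = 2: 14/3
a_3 = 4: 61/13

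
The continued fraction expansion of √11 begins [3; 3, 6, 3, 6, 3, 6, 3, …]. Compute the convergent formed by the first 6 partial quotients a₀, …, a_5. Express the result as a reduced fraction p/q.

3970/1197

Compute successive convergents:
a_0 = 3: 3/1
a_1 = 3: 10/3
a_2 = 6: 63/19
a_3 = 3: 199/60
a_4 = 6: 1257/379
a_5 = 3: 3970/1197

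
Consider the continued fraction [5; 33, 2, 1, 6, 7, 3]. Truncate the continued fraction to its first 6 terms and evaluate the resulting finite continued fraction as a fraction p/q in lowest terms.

23988/4769

Build up convergents one term at a time:
a_0 = 5: 5/1
a_1 = 33: 166/33
a_2 = 2: 337/67
a_3 = 1: 503/100
a_4 = 6: 3355/667
a_5 = 7: 23988/4769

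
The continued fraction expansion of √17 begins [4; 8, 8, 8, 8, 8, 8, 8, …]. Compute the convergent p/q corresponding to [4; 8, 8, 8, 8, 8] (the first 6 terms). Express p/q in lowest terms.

Start with 8.
8 + 1/(8/1) = 8 + 1/8 = 65/8
8 + 1/(65/8) = 8 + 8/65 = 528/65
8 + 1/(528/65) = 8 + 65/528 = 4289/528
8 + 1/(4289/528) = 8 + 528/4289 = 34840/4289
4 + 1/(34840/4289) = 4 + 4289/34840 = 143649/34840

143649/34840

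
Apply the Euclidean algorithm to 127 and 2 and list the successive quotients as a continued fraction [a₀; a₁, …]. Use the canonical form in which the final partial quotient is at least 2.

Run the Euclidean algorithm, recording each quotient:
⌊127/2⌋ = 63, remainder 1
⌊2/1⌋ = 2, remainder 0

[63; 2]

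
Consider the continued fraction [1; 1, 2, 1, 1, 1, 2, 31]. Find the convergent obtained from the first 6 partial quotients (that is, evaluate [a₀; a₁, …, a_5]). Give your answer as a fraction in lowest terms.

a_0 = 1: 1/1
a_1 = 1: 2/1
a_2 = 2: 5/3
a_3 = 1: 7/4
a_4 = 1: 12/7
a_5 = 1: 19/11

19/11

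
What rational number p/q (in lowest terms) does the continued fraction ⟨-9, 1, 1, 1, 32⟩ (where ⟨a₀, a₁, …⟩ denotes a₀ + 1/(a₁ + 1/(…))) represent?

-817/98

Compute successive convergents:
a_0 = -9: -9/1
a_1 = 1: -8/1
a_2 = 1: -17/2
a_3 = 1: -25/3
a_4 = 32: -817/98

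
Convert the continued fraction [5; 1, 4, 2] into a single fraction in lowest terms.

Start with 2.
4 + 1/(2/1) = 4 + 1/2 = 9/2
1 + 1/(9/2) = 1 + 2/9 = 11/9
5 + 1/(11/9) = 5 + 9/11 = 64/11

64/11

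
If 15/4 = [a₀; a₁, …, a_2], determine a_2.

Repeatedly divide and take the remainder:
15 = 3·4 + 3, so a_0 = 3
4 = 1·3 + 1, so a_1 = 1
3 = 3·1 + 0, so a_2 = 3

3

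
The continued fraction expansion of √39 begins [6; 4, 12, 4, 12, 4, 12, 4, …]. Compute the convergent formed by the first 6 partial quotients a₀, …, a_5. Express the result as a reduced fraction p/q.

62425/9996

a_0 = 6: 6/1
a_1 = 4: 25/4
a_2 = 12: 306/49
a_3 = 4: 1249/200
a_4 = 12: 15294/2449
a_5 = 4: 62425/9996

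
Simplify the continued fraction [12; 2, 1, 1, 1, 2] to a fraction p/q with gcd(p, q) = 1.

260/21

Start with 2.
1 + 1/(2/1) = 1 + 1/2 = 3/2
1 + 1/(3/2) = 1 + 2/3 = 5/3
1 + 1/(5/3) = 1 + 3/5 = 8/5
2 + 1/(8/5) = 2 + 5/8 = 21/8
12 + 1/(21/8) = 12 + 8/21 = 260/21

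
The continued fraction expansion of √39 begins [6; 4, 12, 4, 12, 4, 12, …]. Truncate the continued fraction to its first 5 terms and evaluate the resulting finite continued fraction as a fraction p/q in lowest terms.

15294/2449

Start with 12.
4 + 1/(12/1) = 4 + 1/12 = 49/12
12 + 1/(49/12) = 12 + 12/49 = 600/49
4 + 1/(600/49) = 4 + 49/600 = 2449/600
6 + 1/(2449/600) = 6 + 600/2449 = 15294/2449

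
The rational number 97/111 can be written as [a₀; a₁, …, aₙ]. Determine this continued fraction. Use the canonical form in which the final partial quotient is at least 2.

[0; 1, 6, 1, 13]

Run the Euclidean algorithm, recording each quotient:
97 = 0·111 + 97, so a_0 = 0
111 = 1·97 + 14, so a_1 = 1
97 = 6·14 + 13, so a_2 = 6
14 = 1·13 + 1, so a_3 = 1
13 = 13·1 + 0, so a_4 = 13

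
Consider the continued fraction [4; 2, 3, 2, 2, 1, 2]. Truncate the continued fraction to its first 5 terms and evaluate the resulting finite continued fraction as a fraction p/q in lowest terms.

a_0 = 4: 4/1
a_1 = 2: 9/2
a_2 = 3: 31/7
a_3 = 2: 71/16
a_4 = 2: 173/39

173/39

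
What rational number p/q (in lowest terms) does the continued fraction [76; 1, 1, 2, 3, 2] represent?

Build up convergents one term at a time:
a_0 = 76: 76/1
a_1 = 1: 77/1
a_2 = 1: 153/2
a_3 = 2: 383/5
a_4 = 3: 1302/17
a_5 = 2: 2987/39

2987/39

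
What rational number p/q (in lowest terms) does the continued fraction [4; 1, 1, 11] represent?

Start with 11.
1 + 1/(11/1) = 1 + 1/11 = 12/11
1 + 1/(12/11) = 1 + 11/12 = 23/12
4 + 1/(23/12) = 4 + 12/23 = 104/23

104/23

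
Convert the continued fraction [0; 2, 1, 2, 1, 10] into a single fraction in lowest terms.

43/118

Starting at the tail and folding back:
Start with 10.
1 + 1/(10/1) = 1 + 1/10 = 11/10
2 + 1/(11/10) = 2 + 10/11 = 32/11
1 + 1/(32/11) = 1 + 11/32 = 43/32
2 + 1/(43/32) = 2 + 32/43 = 118/43
0 + 1/(118/43) = 0 + 43/118 = 43/118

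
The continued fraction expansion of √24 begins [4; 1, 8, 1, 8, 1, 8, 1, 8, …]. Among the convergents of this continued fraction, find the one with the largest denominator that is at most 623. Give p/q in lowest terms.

List convergents until the denominator exceeds the bound:
a_0 = 4: 4/1  (≤ bound)
a_1 = 1: 5/1  (≤ bound)
a_2 = 8: 44/9  (≤ bound)
a_3 = 1: 49/10  (≤ bound)
a_4 = 8: 436/89  (≤ bound)
a_5 = 1: 485/99  (≤ bound)
a_6 = 8: 4316/881  (> 623, stop)

485/99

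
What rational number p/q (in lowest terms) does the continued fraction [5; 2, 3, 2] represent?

87/16

a_0 = 5: 5/1
a_1 = 2: 11/2
a_2 = 3: 38/7
a_3 = 2: 87/16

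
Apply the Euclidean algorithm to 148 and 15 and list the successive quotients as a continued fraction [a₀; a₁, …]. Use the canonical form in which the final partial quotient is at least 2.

Run the Euclidean algorithm, recording each quotient:
148 = 9·15 + 13, so a_0 = 9
15 = 1·13 + 2, so a_1 = 1
13 = 6·2 + 1, so a_2 = 6
2 = 2·1 + 0, so a_3 = 2

[9; 1, 6, 2]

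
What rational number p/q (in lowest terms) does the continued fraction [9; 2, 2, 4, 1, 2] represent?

715/76

Build up convergents one term at a time:
a_0 = 9: 9/1
a_1 = 2: 19/2
a_2 = 2: 47/5
a_3 = 4: 207/22
a_4 = 1: 254/27
a_5 = 2: 715/76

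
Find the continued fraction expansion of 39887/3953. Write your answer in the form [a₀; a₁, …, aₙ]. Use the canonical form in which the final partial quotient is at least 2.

Repeatedly divide and take the remainder:
39887 = 10·3953 + 357, so a_0 = 10
3953 = 11·357 + 26, so a_1 = 11
357 = 13·26 + 19, so a_2 = 13
26 = 1·19 + 7, so a_3 = 1
19 = 2·7 + 5, so a_4 = 2
7 = 1·5 + 2, so a_5 = 1
5 = 2·2 + 1, so a_6 = 2
2 = 2·1 + 0, so a_7 = 2

[10; 11, 13, 1, 2, 1, 2, 2]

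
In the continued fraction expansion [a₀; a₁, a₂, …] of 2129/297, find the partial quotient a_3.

15

⌊2129/297⌋ = 7, remainder 50
⌊297/50⌋ = 5, remainder 47
⌊50/47⌋ = 1, remainder 3
⌊47/3⌋ = 15, remainder 2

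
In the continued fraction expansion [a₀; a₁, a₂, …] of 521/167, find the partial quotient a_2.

2

521 = 3·167 + 20, so a_0 = 3
167 = 8·20 + 7, so a_1 = 8
20 = 2·7 + 6, so a_2 = 2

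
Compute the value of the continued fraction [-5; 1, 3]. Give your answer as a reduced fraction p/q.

Collapse the nested fraction from the inside out:
Start with 3.
1 + 1/(3/1) = 1 + 1/3 = 4/3
-5 + 1/(4/3) = -5 + 3/4 = -17/4

-17/4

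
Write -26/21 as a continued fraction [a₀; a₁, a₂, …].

⌊-26/21⌋ = -2, remainder 16
⌊21/16⌋ = 1, remainder 5
⌊16/5⌋ = 3, remainder 1
⌊5/1⌋ = 5, remainder 0

[-2; 1, 3, 5]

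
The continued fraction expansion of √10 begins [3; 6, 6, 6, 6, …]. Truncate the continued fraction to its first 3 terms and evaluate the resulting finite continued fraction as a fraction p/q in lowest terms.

a_0 = 3: 3/1
a_1 = 6: 19/6
a_2 = 6: 117/37

117/37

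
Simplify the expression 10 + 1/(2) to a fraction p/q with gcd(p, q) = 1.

Use the convergent recurrence hₖ = aₖ·hₖ₋₁ + hₖ₋₂ (and likewise for the denominators kₖ):
a_0 = 10: 10/1
a_1 = 2: 21/2

21/2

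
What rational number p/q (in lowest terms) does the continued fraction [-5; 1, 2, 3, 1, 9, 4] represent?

Start with 4.
9 + 1/(4/1) = 9 + 1/4 = 37/4
1 + 1/(37/4) = 1 + 4/37 = 41/37
3 + 1/(41/37) = 3 + 37/41 = 160/41
2 + 1/(160/41) = 2 + 41/160 = 361/160
1 + 1/(361/160) = 1 + 160/361 = 521/361
-5 + 1/(521/361) = -5 + 361/521 = -2244/521

-2244/521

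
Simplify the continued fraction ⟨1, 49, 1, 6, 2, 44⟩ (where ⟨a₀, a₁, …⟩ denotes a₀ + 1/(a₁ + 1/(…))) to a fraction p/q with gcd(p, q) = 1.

a_0 = 1: 1/1
a_1 = 49: 50/49
a_2 = 1: 51/50
a_3 = 6: 356/349
a_4 = 2: 763/748
a_5 = 44: 33928/33261

33928/33261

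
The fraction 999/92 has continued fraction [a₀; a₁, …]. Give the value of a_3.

Apply division with remainder until the remainder is 0:
999 ÷ 92 → quotient 10, remainder 79
92 ÷ 79 → quotient 1, remainder 13
79 ÷ 13 → quotient 6, remainder 1
13 ÷ 1 → quotient 13, remainder 0

13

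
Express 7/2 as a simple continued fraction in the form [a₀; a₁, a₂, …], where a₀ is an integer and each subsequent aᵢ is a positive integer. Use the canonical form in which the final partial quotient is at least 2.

[3; 2]

Repeatedly divide and take the remainder:
7 = 3·2 + 1, so a_0 = 3
2 = 2·1 + 0, so a_1 = 2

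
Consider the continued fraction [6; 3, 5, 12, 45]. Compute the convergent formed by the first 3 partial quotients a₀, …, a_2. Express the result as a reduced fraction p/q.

Start with 5.
3 + 1/(5/1) = 3 + 1/5 = 16/5
6 + 1/(16/5) = 6 + 5/16 = 101/16

101/16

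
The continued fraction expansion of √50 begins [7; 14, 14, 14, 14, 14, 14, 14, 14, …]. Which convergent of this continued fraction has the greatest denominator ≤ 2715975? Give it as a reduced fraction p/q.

List convergents until the denominator exceeds the bound:
a_0 = 7: 7/1  (≤ bound)
a_1 = 14: 99/14  (≤ bound)
a_2 = 14: 1393/197  (≤ bound)
a_3 = 14: 19601/2772  (≤ bound)
a_4 = 14: 275807/39005  (≤ bound)
a_5 = 14: 3880899/548842  (≤ bound)
a_6 = 14: 54608393/7722793  (> 2715975, stop)

3880899/548842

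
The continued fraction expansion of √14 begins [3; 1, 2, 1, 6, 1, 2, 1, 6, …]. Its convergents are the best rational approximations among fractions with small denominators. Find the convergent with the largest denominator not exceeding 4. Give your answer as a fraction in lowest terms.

15/4

a_0 = 3: 3/1  (≤ bound)
a_1 = 1: 4/1  (≤ bound)
a_2 = 2: 11/3  (≤ bound)
a_3 = 1: 15/4  (≤ bound)
a_4 = 6: 101/27  (> 4, stop)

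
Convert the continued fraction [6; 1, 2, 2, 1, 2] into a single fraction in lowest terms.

181/27

Start with 2.
1 + 1/(2/1) = 1 + 1/2 = 3/2
2 + 1/(3/2) = 2 + 2/3 = 8/3
2 + 1/(8/3) = 2 + 3/8 = 19/8
1 + 1/(19/8) = 1 + 8/19 = 27/19
6 + 1/(27/19) = 6 + 19/27 = 181/27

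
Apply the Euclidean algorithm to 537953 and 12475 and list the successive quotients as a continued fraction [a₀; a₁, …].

Run the Euclidean algorithm, recording each quotient:
537953 ÷ 12475 → quotient 43, remainder 1528
12475 ÷ 1528 → quotient 8, remainder 251
1528 ÷ 251 → quotient 6, remainder 22
251 ÷ 22 → quotient 11, remainder 9
22 ÷ 9 → quotient 2, remainder 4
9 ÷ 4 → quotient 2, remainder 1
4 ÷ 1 → quotient 4, remainder 0

[43; 8, 6, 11, 2, 2, 4]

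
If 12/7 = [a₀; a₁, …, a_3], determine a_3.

Run the Euclidean algorithm, recording each quotient:
12 ÷ 7 → quotient 1, remainder 5
7 ÷ 5 → quotient 1, remainder 2
5 ÷ 2 → quotient 2, remainder 1
2 ÷ 1 → quotient 2, remainder 0

2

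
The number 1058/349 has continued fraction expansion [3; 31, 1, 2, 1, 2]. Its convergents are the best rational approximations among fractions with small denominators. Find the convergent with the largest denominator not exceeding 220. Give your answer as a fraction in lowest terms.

a_0 = 3: 3/1  (≤ bound)
a_1 = 31: 94/31  (≤ bound)
a_2 = 1: 97/32  (≤ bound)
a_3 = 2: 288/95  (≤ bound)
a_4 = 1: 385/127  (≤ bound)
a_5 = 2: 1058/349  (> 220, stop)

385/127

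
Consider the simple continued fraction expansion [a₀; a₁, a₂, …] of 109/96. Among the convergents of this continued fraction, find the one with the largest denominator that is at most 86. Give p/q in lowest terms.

List convergents until the denominator exceeds the bound:
a_0 = 1: 1/1  (≤ bound)
a_1 = 7: 8/7  (≤ bound)
a_2 = 2: 17/15  (≤ bound)
a_3 = 1: 25/22  (≤ bound)
a_4 = 1: 42/37  (≤ bound)
a_5 = 2: 109/96  (> 86, stop)

42/37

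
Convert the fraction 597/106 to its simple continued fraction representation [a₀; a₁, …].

[5; 1, 1, 1, 2, 1, 1, 5]

Apply division with remainder until the remainder is 0:
597 = 5·106 + 67, so a_0 = 5
106 = 1·67 + 39, so a_1 = 1
67 = 1·39 + 28, so a_2 = 1
39 = 1·28 + 11, so a_3 = 1
28 = 2·11 + 6, so a_4 = 2
11 = 1·6 + 5, so a_5 = 1
6 = 1·5 + 1, so a_6 = 1
5 = 5·1 + 0, so a_7 = 5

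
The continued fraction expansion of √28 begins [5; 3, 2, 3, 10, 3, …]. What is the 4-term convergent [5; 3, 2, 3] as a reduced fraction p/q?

127/24

Collapse the nested fraction from the inside out:
Start with 3.
2 + 1/(3/1) = 2 + 1/3 = 7/3
3 + 1/(7/3) = 3 + 3/7 = 24/7
5 + 1/(24/7) = 5 + 7/24 = 127/24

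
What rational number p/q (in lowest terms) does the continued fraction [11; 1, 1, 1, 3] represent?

Start with 3.
1 + 1/(3/1) = 1 + 1/3 = 4/3
1 + 1/(4/3) = 1 + 3/4 = 7/4
1 + 1/(7/4) = 1 + 4/7 = 11/7
11 + 1/(11/7) = 11 + 7/11 = 128/11

128/11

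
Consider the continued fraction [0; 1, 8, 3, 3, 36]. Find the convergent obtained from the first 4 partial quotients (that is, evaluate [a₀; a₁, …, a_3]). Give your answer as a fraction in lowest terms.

25/28

Use the convergent recurrence hₖ = aₖ·hₖ₋₁ + hₖ₋₂ (and likewise for the denominators kₖ):
a_0 = 0: 0/1
a_1 = 1: 1/1
a_2 = 8: 8/9
a_3 = 3: 25/28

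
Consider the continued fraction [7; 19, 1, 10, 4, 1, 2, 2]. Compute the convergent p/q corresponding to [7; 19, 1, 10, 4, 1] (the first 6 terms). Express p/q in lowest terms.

Start with 1.
4 + 1/(1/1) = 4 + 1/1 = 5/1
10 + 1/(5/1) = 10 + 1/5 = 51/5
1 + 1/(51/5) = 1 + 5/51 = 56/51
19 + 1/(56/51) = 19 + 51/56 = 1115/56
7 + 1/(1115/56) = 7 + 56/1115 = 7861/1115

7861/1115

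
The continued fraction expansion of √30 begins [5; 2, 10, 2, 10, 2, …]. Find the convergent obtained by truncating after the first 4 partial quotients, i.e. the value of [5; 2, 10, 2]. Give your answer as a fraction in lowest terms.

Work from the innermost term outward:
Start with 2.
10 + 1/(2/1) = 10 + 1/2 = 21/2
2 + 1/(21/2) = 2 + 2/21 = 44/21
5 + 1/(44/21) = 5 + 21/44 = 241/44

241/44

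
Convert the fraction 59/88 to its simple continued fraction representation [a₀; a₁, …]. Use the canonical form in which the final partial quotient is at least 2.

[0; 1, 2, 29]

Run the Euclidean algorithm, recording each quotient:
⌊59/88⌋ = 0, remainder 59
⌊88/59⌋ = 1, remainder 29
⌊59/29⌋ = 2, remainder 1
⌊29/1⌋ = 29, remainder 0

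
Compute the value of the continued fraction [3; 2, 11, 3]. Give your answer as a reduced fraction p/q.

a_0 = 3: 3/1
a_1 = 2: 7/2
a_2 = 11: 80/23
a_3 = 3: 247/71

247/71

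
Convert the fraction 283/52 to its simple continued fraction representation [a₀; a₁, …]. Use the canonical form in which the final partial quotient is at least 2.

[5; 2, 3, 1, 5]

⌊283/52⌋ = 5, remainder 23
⌊52/23⌋ = 2, remainder 6
⌊23/6⌋ = 3, remainder 5
⌊6/5⌋ = 1, remainder 1
⌊5/1⌋ = 5, remainder 0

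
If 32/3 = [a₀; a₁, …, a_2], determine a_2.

Apply division with remainder until the remainder is 0:
32 = 10·3 + 2, so a_0 = 10
3 = 1·2 + 1, so a_1 = 1
2 = 2·1 + 0, so a_2 = 2

2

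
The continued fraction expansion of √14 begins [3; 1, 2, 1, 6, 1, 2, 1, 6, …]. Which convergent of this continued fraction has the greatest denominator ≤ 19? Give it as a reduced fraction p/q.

a_0 = 3: 3/1  (≤ bound)
a_1 = 1: 4/1  (≤ bound)
a_2 = 2: 11/3  (≤ bound)
a_3 = 1: 15/4  (≤ bound)
a_4 = 6: 101/27  (> 19, stop)

15/4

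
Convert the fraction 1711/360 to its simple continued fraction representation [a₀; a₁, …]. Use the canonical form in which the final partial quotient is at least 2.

1711 ÷ 360 → quotient 4, remainder 271
360 ÷ 271 → quotient 1, remainder 89
271 ÷ 89 → quotient 3, remainder 4
89 ÷ 4 → quotient 22, remainder 1
4 ÷ 1 → quotient 4, remainder 0

[4; 1, 3, 22, 4]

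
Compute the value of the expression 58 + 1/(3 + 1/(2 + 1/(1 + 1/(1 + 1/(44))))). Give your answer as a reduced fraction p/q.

a_0 = 58: 58/1
a_1 = 3: 175/3
a_2 = 2: 408/7
a_3 = 1: 583/10
a_4 = 1: 991/17
a_5 = 44: 44187/758

44187/758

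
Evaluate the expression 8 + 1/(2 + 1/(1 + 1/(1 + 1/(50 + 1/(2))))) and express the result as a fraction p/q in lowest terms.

Compute successive convergents:
a_0 = 8: 8/1
a_1 = 2: 17/2
a_2 = 1: 25/3
a_3 = 1: 42/5
a_4 = 50: 2125/253
a_5 = 2: 4292/511

4292/511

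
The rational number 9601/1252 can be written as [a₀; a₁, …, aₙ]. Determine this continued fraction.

[7; 1, 2, 59, 3, 2]

Run the Euclidean algorithm, recording each quotient:
⌊9601/1252⌋ = 7, remainder 837
⌊1252/837⌋ = 1, remainder 415
⌊837/415⌋ = 2, remainder 7
⌊415/7⌋ = 59, remainder 2
⌊7/2⌋ = 3, remainder 1
⌊2/1⌋ = 2, remainder 0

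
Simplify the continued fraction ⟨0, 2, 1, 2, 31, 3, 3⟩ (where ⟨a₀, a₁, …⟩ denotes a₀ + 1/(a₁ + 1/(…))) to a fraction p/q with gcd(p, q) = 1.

949/2534

Start with 3.
3 + 1/(3/1) = 3 + 1/3 = 10/3
31 + 1/(10/3) = 31 + 3/10 = 313/10
2 + 1/(313/10) = 2 + 10/313 = 636/313
1 + 1/(636/313) = 1 + 313/636 = 949/636
2 + 1/(949/636) = 2 + 636/949 = 2534/949
0 + 1/(2534/949) = 0 + 949/2534 = 949/2534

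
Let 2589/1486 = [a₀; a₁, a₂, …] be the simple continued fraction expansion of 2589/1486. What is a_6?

Run the Euclidean algorithm, recording each quotient:
2589 = 1·1486 + 1103, so a_0 = 1
1486 = 1·1103 + 383, so a_1 = 1
1103 = 2·383 + 337, so a_2 = 2
383 = 1·337 + 46, so a_3 = 1
337 = 7·46 + 15, so a_4 = 7
46 = 3·15 + 1, so a_5 = 3
15 = 15·1 + 0, so a_6 = 15

15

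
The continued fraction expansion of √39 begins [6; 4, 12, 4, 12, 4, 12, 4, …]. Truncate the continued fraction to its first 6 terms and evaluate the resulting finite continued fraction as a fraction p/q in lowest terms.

62425/9996

Use the convergent recurrence hₖ = aₖ·hₖ₋₁ + hₖ₋₂ (and likewise for the denominators kₖ):
a_0 = 6: 6/1
a_1 = 4: 25/4
a_2 = 12: 306/49
a_3 = 4: 1249/200
a_4 = 12: 15294/2449
a_5 = 4: 62425/9996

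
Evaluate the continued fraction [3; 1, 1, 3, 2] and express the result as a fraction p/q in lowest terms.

Start with 2.
3 + 1/(2/1) = 3 + 1/2 = 7/2
1 + 1/(7/2) = 1 + 2/7 = 9/7
1 + 1/(9/7) = 1 + 7/9 = 16/9
3 + 1/(16/9) = 3 + 9/16 = 57/16

57/16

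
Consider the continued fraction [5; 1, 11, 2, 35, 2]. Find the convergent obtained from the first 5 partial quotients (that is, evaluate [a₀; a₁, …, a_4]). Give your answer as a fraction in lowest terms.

5251/887

Build up convergents one term at a time:
a_0 = 5: 5/1
a_1 = 1: 6/1
a_2 = 11: 71/12
a_3 = 2: 148/25
a_4 = 35: 5251/887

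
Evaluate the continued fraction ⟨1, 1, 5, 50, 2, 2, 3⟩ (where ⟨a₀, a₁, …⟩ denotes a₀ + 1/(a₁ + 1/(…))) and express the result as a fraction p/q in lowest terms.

a_0 = 1: 1/1
a_1 = 1: 2/1
a_2 = 5: 11/6
a_3 = 50: 552/301
a_4 = 2: 1115/608
a_5 = 2: 2782/1517
a_6 = 3: 9461/5159

9461/5159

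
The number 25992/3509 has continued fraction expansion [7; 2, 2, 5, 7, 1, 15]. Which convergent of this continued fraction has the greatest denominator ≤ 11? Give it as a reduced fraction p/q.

a_0 = 7: 7/1  (≤ bound)
a_1 = 2: 15/2  (≤ bound)
a_2 = 2: 37/5  (≤ bound)
a_3 = 5: 200/27  (> 11, stop)

37/5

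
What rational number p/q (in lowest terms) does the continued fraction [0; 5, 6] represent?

6/31

Work from the innermost term outward:
Start with 6.
5 + 1/(6/1) = 5 + 1/6 = 31/6
0 + 1/(31/6) = 0 + 6/31 = 6/31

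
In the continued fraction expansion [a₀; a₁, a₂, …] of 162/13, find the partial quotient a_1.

2

Repeatedly divide and take the remainder:
162 ÷ 13 → quotient 12, remainder 6
13 ÷ 6 → quotient 2, remainder 1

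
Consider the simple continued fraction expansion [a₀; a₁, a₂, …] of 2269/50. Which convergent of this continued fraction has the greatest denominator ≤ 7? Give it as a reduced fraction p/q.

227/5

a_0 = 45: 45/1  (≤ bound)
a_1 = 2: 91/2  (≤ bound)
a_2 = 1: 136/3  (≤ bound)
a_3 = 1: 227/5  (≤ bound)
a_4 = 1: 363/8  (> 7, stop)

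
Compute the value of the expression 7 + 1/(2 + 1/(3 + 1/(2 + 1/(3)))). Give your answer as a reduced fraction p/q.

409/55

Start with 3.
2 + 1/(3/1) = 2 + 1/3 = 7/3
3 + 1/(7/3) = 3 + 3/7 = 24/7
2 + 1/(24/7) = 2 + 7/24 = 55/24
7 + 1/(55/24) = 7 + 24/55 = 409/55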